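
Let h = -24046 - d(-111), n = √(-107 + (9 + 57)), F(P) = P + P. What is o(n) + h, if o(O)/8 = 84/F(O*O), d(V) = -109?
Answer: -981753/41 ≈ -23945.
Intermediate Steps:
F(P) = 2*P
n = I*√41 (n = √(-107 + 66) = √(-41) = I*√41 ≈ 6.4031*I)
h = -23937 (h = -24046 - 1*(-109) = -24046 + 109 = -23937)
o(O) = 336/O² (o(O) = 8*(84/((2*(O*O)))) = 8*(84/((2*O²))) = 8*(84*(1/(2*O²))) = 8*(42/O²) = 336/O²)
o(n) + h = 336/(I*√41)² - 23937 = 336*(-1/41) - 23937 = -336/41 - 23937 = -981753/41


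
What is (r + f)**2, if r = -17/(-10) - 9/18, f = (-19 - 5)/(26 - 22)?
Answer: 576/25 ≈ 23.040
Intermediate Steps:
f = -6 (f = -24/4 = -24*1/4 = -6)
r = 6/5 (r = -17*(-1/10) - 9*1/18 = 17/10 - 1/2 = 6/5 ≈ 1.2000)
(r + f)**2 = (6/5 - 6)**2 = (-24/5)**2 = 576/25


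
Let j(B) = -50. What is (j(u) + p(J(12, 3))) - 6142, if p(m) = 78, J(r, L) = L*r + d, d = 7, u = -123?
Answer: -6114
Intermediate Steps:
J(r, L) = 7 + L*r (J(r, L) = L*r + 7 = 7 + L*r)
(j(u) + p(J(12, 3))) - 6142 = (-50 + 78) - 6142 = 28 - 6142 = -6114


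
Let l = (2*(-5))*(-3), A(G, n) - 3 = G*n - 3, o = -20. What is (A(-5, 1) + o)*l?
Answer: -750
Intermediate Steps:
A(G, n) = G*n (A(G, n) = 3 + (G*n - 3) = 3 + (-3 + G*n) = G*n)
l = 30 (l = -10*(-3) = 30)
(A(-5, 1) + o)*l = (-5*1 - 20)*30 = (-5 - 20)*30 = -25*30 = -750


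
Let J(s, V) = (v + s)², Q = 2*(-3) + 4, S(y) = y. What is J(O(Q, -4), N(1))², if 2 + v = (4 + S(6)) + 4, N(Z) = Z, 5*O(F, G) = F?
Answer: 11316496/625 ≈ 18106.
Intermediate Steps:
Q = -2 (Q = -6 + 4 = -2)
O(F, G) = F/5
v = 12 (v = -2 + ((4 + 6) + 4) = -2 + (10 + 4) = -2 + 14 = 12)
J(s, V) = (12 + s)²
J(O(Q, -4), N(1))² = ((12 + (⅕)*(-2))²)² = ((12 - ⅖)²)² = ((58/5)²)² = (3364/25)² = 11316496/625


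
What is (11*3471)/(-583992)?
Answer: -12727/194664 ≈ -0.065379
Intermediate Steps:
(11*3471)/(-583992) = 38181*(-1/583992) = -12727/194664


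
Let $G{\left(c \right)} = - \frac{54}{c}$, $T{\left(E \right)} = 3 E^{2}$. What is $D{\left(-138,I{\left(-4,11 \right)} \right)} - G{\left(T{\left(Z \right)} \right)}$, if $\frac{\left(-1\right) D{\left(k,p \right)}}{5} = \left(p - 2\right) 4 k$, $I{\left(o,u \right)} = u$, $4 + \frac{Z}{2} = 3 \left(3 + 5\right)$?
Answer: $\frac{19872009}{800} \approx 24840.0$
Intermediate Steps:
$Z = 40$ ($Z = -8 + 2 \cdot 3 \left(3 + 5\right) = -8 + 2 \cdot 3 \cdot 8 = -8 + 2 \cdot 24 = -8 + 48 = 40$)
$D{\left(k,p \right)} = - 20 k \left(-2 + p\right)$ ($D{\left(k,p \right)} = - 5 \left(p - 2\right) 4 k = - 5 \left(-2 + p\right) 4 k = - 5 \cdot 4 k \left(-2 + p\right) = - 20 k \left(-2 + p\right)$)
$D{\left(-138,I{\left(-4,11 \right)} \right)} - G{\left(T{\left(Z \right)} \right)} = 20 \left(-138\right) \left(2 - 11\right) - - \frac{54}{3 \cdot 40^{2}} = 20 \left(-138\right) \left(2 - 11\right) - - \frac{54}{3 \cdot 1600} = 20 \left(-138\right) \left(-9\right) - - \frac{54}{4800} = 24840 - \left(-54\right) \frac{1}{4800} = 24840 - - \frac{9}{800} = 24840 + \frac{9}{800} = \frac{19872009}{800}$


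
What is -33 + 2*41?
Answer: 49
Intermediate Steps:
-33 + 2*41 = -33 + 82 = 49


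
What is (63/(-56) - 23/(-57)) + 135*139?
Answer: 8556511/456 ≈ 18764.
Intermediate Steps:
(63/(-56) - 23/(-57)) + 135*139 = (63*(-1/56) - 23*(-1/57)) + 18765 = (-9/8 + 23/57) + 18765 = -329/456 + 18765 = 8556511/456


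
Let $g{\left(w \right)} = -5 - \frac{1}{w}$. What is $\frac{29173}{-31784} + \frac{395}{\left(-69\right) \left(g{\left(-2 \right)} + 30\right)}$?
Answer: $- \frac{127769147}{111847896} \approx -1.1423$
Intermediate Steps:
$\frac{29173}{-31784} + \frac{395}{\left(-69\right) \left(g{\left(-2 \right)} + 30\right)} = \frac{29173}{-31784} + \frac{395}{\left(-69\right) \left(\left(-5 - \frac{1}{-2}\right) + 30\right)} = 29173 \left(- \frac{1}{31784}\right) + \frac{395}{\left(-69\right) \left(\left(-5 - - \frac{1}{2}\right) + 30\right)} = - \frac{29173}{31784} + \frac{395}{\left(-69\right) \left(\left(-5 + \frac{1}{2}\right) + 30\right)} = - \frac{29173}{31784} + \frac{395}{\left(-69\right) \left(- \frac{9}{2} + 30\right)} = - \frac{29173}{31784} + \frac{395}{\left(-69\right) \frac{51}{2}} = - \frac{29173}{31784} + \frac{395}{- \frac{3519}{2}} = - \frac{29173}{31784} + 395 \left(- \frac{2}{3519}\right) = - \frac{29173}{31784} - \frac{790}{3519} = - \frac{127769147}{111847896}$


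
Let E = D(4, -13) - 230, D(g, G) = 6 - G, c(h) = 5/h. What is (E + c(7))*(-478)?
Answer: 703616/7 ≈ 1.0052e+5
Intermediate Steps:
E = -211 (E = (6 - 1*(-13)) - 230 = (6 + 13) - 230 = 19 - 230 = -211)
(E + c(7))*(-478) = (-211 + 5/7)*(-478) = -1472/7*(-478) = 703616/7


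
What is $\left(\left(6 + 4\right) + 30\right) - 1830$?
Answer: $-1790$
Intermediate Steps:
$\left(\left(6 + 4\right) + 30\right) - 1830 = \left(10 + 30\right) - 1830 = 40 - 1830 = -1790$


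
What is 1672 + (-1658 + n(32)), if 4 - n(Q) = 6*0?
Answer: 18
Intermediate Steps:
n(Q) = 4 (n(Q) = 4 - 6*0 = 4 - 1*0 = 4 + 0 = 4)
1672 + (-1658 + n(32)) = 1672 + (-1658 + 4) = 1672 - 1654 = 18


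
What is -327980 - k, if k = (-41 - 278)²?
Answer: -429741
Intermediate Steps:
k = 101761 (k = (-319)² = 101761)
-327980 - k = -327980 - 1*101761 = -327980 - 101761 = -429741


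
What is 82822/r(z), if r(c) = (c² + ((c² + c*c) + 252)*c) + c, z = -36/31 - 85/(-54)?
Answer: 97129708051932/122840369771 ≈ 790.70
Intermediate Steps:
z = 691/1674 (z = -36*1/31 - 85*(-1/54) = -36/31 + 85/54 = 691/1674 ≈ 0.41278)
r(c) = c + c² + c*(252 + 2*c²) (r(c) = (c² + ((c² + c²) + 252)*c) + c = (c² + (2*c² + 252)*c) + c = (c² + (252 + 2*c²)*c) + c = (c² + c*(252 + 2*c²)) + c = c + c² + c*(252 + 2*c²))
82822/r(z) = 82822/((691*(253 + 691/1674 + 2*(691/1674)²)/1674)) = 82822/((691*(253 + 691/1674 + 2*(477481/2802276))/1674)) = 82822/((691*(253 + 691/1674 + 477481/1401138)/1674)) = 82822/(((691/1674)*(177771881/700569))) = 82822/(122840369771/1172752506) = 82822*(1172752506/122840369771) = 97129708051932/122840369771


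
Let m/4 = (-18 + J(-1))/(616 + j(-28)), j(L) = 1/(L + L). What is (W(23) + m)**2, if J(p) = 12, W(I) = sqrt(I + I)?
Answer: 54737437486/1189905025 - 2688*sqrt(46)/34495 ≈ 45.473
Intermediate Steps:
W(I) = sqrt(2)*sqrt(I) (W(I) = sqrt(2*I) = sqrt(2)*sqrt(I))
j(L) = 1/(2*L)
m = -1344/34495 (m = 4*((-18 + 12)/(616 + (1/2)/(-28))) = 4*(-6/(616 + (1/2)*(-1/28))) = 4*(-6/(616 - 1/56)) = 4*(-6/34495/56) = 4*(-6*56/34495) = 4*(-336/34495) = -1344/34495 ≈ -0.038962)
(W(23) + m)**2 = (sqrt(2)*sqrt(23) - 1344/34495)**2 = (sqrt(46) - 1344/34495)**2 = (-1344/34495 + sqrt(46))**2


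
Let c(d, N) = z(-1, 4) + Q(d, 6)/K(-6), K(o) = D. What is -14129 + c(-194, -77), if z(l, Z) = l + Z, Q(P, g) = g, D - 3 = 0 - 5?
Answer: -14129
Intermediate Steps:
D = -2 (D = 3 + (0 - 5) = 3 - 5 = -2)
K(o) = -2
z(l, Z) = Z + l
c(d, N) = 0 (c(d, N) = (4 - 1) + 6/(-2) = 3 + 6*(-1/2) = 3 - 3 = 0)
-14129 + c(-194, -77) = -14129 + 0 = -14129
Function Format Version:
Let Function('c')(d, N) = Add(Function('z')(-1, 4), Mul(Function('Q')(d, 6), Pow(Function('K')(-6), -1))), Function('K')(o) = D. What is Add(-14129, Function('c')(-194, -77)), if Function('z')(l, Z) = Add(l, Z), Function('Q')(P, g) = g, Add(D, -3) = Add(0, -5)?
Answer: -14129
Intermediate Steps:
D = -2 (D = Add(3, Add(0, -5)) = Add(3, -5) = -2)
Function('K')(o) = -2
Function('z')(l, Z) = Add(Z, l)
Function('c')(d, N) = 0 (Function('c')(d, N) = Add(Add(4, -1), Mul(6, Pow(-2, -1))) = Add(3, Mul(6, Rational(-1, 2))) = Add(3, -3) = 0)
Add(-14129, Function('c')(-194, -77)) = Add(-14129, 0) = -14129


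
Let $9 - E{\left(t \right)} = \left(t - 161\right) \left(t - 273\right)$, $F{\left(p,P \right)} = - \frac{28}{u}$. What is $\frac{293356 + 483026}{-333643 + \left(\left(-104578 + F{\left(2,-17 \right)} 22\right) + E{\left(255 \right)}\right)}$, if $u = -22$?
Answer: $- \frac{388191}{218246} \approx -1.7787$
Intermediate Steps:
$F{\left(p,P \right)} = \frac{14}{11}$ ($F{\left(p,P \right)} = - \frac{28}{-22} = \left(-28\right) \left(- \frac{1}{22}\right) = \frac{14}{11}$)
$E{\left(t \right)} = 9 - \left(-273 + t\right) \left(-161 + t\right)$ ($E{\left(t \right)} = 9 - \left(t - 161\right) \left(t - 273\right) = 9 - \left(-161 + t\right) \left(-273 + t\right) = 9 - \left(-273 + t\right) \left(-161 + t\right)$)
$\frac{293356 + 483026}{-333643 + \left(\left(-104578 + F{\left(2,-17 \right)} 22\right) + E{\left(255 \right)}\right)} = \frac{293356 + 483026}{-333643 + \left(\left(-104578 + \frac{14}{11} \cdot 22\right) - -1701\right)} = \frac{776382}{-333643 + \left(\left(-104578 + 28\right) - -1701\right)} = \frac{776382}{-333643 - 102849} = \frac{776382}{-436492} = 776382 \left(- \frac{1}{436492}\right) = - \frac{388191}{218246}$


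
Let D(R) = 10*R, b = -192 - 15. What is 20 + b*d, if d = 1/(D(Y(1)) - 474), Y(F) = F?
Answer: 9487/464 ≈ 20.446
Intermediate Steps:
b = -207
d = -1/464 (d = 1/(10*1 - 474) = 1/(10 - 474) = 1/(-464) = -1/464 ≈ -0.0021552)
20 + b*d = 20 - 207*(-1/464) = 20 + 207/464 = 9487/464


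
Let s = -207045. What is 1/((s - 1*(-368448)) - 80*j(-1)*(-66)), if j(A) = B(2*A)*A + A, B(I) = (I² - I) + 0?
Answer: 1/124443 ≈ 8.0358e-6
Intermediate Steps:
B(I) = I² - I
j(A) = A + 2*A²*(-1 + 2*A) (j(A) = ((2*A)*(-1 + 2*A))*A + A = (2*A*(-1 + 2*A))*A + A = 2*A²*(-1 + 2*A) + A = A + 2*A²*(-1 + 2*A))
1/((s - 1*(-368448)) - 80*j(-1)*(-66)) = 1/((-207045 - 1*(-368448)) - (-80)*(1 + 2*(-1)*(-1 + 2*(-1)))*(-66)) = 1/((-207045 + 368448) - (-80)*(1 + 2*(-1)*(-1 - 2))*(-66)) = 1/(161403 - (-80)*(1 + 2*(-1)*(-3))*(-66)) = 1/(161403 - (-80)*(1 + 6)*(-66)) = 1/(161403 - (-80)*7*(-66)) = 1/(161403 - 80*(-7)*(-66)) = 1/(161403 + 560*(-66)) = 1/(161403 - 36960) = 1/124443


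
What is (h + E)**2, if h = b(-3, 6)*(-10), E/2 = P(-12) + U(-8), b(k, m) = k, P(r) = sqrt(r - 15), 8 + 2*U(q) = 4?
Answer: 568 + 312*I*sqrt(3) ≈ 568.0 + 540.4*I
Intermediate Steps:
U(q) = -2 (U(q) = -4 + (1/2)*4 = -4 + 2 = -2)
P(r) = sqrt(-15 + r)
E = -4 + 6*I*sqrt(3) (E = 2*(sqrt(-15 - 12) - 2) = 2*(sqrt(-27) - 2) = 2*(3*I*sqrt(3) - 2) = 2*(-2 + 3*I*sqrt(3)) = -4 + 6*I*sqrt(3) ≈ -4.0 + 10.392*I)
h = 30 (h = -3*(-10) = 30)
(h + E)**2 = (30 + (-4 + 6*I*sqrt(3)))**2 = (26 + 6*I*sqrt(3))**2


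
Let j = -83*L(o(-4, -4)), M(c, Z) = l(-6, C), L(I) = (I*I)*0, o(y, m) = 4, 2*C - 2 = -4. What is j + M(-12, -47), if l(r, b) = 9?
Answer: 9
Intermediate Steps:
C = -1 (C = 1 + (½)*(-4) = 1 - 2 = -1)
L(I) = 0 (L(I) = I²*0 = 0)
M(c, Z) = 9
j = 0 (j = -83*0 = 0)
j + M(-12, -47) = 0 + 9 = 9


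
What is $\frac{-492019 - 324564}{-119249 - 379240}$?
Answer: $\frac{816583}{498489} \approx 1.6381$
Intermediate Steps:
$\frac{-492019 - 324564}{-119249 - 379240} = - \frac{816583}{-498489} = \left(-816583\right) \left(- \frac{1}{498489}\right) = \frac{816583}{498489}$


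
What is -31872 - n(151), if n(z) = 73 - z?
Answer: -31794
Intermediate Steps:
-31872 - n(151) = -31872 - (73 - 1*151) = -31872 - (73 - 151) = -31872 - 1*(-78) = -31872 + 78 = -31794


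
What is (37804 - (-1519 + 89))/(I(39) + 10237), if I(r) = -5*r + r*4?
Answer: 19617/5099 ≈ 3.8472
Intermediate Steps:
I(r) = -r (I(r) = -5*r + 4*r = -r)
(37804 - (-1519 + 89))/(I(39) + 10237) = (37804 - (-1519 + 89))/(-1*39 + 10237) = (37804 - 1*(-1430))/(-39 + 10237) = (37804 + 1430)/10198 = 39234*(1/10198) = 19617/5099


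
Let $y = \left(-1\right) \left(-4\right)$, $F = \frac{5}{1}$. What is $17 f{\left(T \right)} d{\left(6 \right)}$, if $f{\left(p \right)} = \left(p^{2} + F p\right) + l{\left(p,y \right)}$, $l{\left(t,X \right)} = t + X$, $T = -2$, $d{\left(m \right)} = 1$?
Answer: $-68$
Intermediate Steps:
$F = 5$ ($F = 5 \cdot 1 = 5$)
$y = 4$
$l{\left(t,X \right)} = X + t$
$f{\left(p \right)} = 4 + p^{2} + 6 p$ ($f{\left(p \right)} = \left(p^{2} + 5 p\right) + \left(4 + p\right) = 4 + p^{2} + 6 p$)
$17 f{\left(T \right)} d{\left(6 \right)} = 17 \left(4 + \left(-2\right)^{2} + 6 \left(-2\right)\right) 1 = 17 \left(4 + 4 - 12\right) 1 = 17 \left(-4\right) 1 = \left(-68\right) 1 = -68$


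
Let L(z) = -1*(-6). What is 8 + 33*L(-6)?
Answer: 206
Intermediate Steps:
L(z) = 6
8 + 33*L(-6) = 8 + 33*6 = 8 + 198 = 206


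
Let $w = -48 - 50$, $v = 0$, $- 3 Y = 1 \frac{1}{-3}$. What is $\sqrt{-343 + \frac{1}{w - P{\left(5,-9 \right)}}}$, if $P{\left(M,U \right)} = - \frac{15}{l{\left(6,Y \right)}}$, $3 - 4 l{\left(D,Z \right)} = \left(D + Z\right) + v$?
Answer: $\frac{3 i \sqrt{25689090}}{821} \approx 18.52 i$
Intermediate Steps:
$Y = \frac{1}{9}$ ($Y = - \frac{1 \frac{1}{-3}}{3} = - \frac{1 \left(- \frac{1}{3}\right)}{3} = \left(- \frac{1}{3}\right) \left(- \frac{1}{3}\right) = \frac{1}{9} \approx 0.11111$)
$l{\left(D,Z \right)} = \frac{3}{4} - \frac{D}{4} - \frac{Z}{4}$ ($l{\left(D,Z \right)} = \frac{3}{4} - \frac{\left(D + Z\right) + 0}{4} = \frac{3}{4} - \frac{D + Z}{4} = \frac{3}{4} - \left(\frac{D}{4} + \frac{Z}{4}\right) = \frac{3}{4} - \frac{D}{4} - \frac{Z}{4}$)
$P{\left(M,U \right)} = \frac{135}{7}$ ($P{\left(M,U \right)} = - \frac{15}{\frac{3}{4} - \frac{3}{2} - \frac{1}{36}} = - \frac{15}{- \frac{7}{9}} = \left(-15\right) \left(- \frac{9}{7}\right) = \frac{135}{7}$)
$w = -98$
$\sqrt{-343 + \frac{1}{w - P{\left(5,-9 \right)}}} = \sqrt{-343 + \frac{1}{-98 - \frac{135}{7}}} = \sqrt{-343 + \frac{1}{- \frac{821}{7}}} = \sqrt{-343 - \frac{7}{821}} = \sqrt{- \frac{281610}{821}} = \frac{3 i \sqrt{25689090}}{821}$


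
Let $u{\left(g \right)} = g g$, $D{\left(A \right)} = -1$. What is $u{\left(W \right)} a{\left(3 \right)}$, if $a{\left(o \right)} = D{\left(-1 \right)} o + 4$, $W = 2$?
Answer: $4$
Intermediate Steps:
$a{\left(o \right)} = 4 - o$ ($a{\left(o \right)} = - o + 4 = 4 - o$)
$u{\left(g \right)} = g^{2}$
$u{\left(W \right)} a{\left(3 \right)} = 2^{2} \left(4 - 3\right) = 4 \left(4 - 3\right) = 4 \cdot 1 = 4$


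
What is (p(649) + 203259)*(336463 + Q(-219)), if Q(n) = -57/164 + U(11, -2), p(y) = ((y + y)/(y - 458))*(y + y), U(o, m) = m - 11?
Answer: 2235099899224839/31324 ≈ 7.1354e+10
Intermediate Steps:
U(o, m) = -11 + m
p(y) = 4*y²/(-458 + y) (p(y) = ((2*y)/(-458 + y))*(2*y) = (2*y/(-458 + y))*(2*y) = 4*y²/(-458 + y))
Q(n) = -2189/164 (Q(n) = -57/164 + (-11 - 2) = -57*1/164 - 13 = -57/164 - 13 = -2189/164)
(p(649) + 203259)*(336463 + Q(-219)) = (4*649²/(-458 + 649) + 203259)*(336463 - 2189/164) = (4*421201/191 + 203259)*(55177743/164) = (4*421201*(1/191) + 203259)*(55177743/164) = (1684804/191 + 203259)*(55177743/164) = (40507273/191)*(55177743/164) = 2235099899224839/31324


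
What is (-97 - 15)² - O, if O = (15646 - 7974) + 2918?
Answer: 1954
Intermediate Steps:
O = 10590 (O = 7672 + 2918 = 10590)
(-97 - 15)² - O = (-97 - 15)² - 1*10590 = (-112)² - 10590 = 12544 - 10590 = 1954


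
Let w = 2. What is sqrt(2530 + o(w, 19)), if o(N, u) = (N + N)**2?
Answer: sqrt(2546) ≈ 50.458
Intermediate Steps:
o(N, u) = 4*N**2 (o(N, u) = (2*N)**2 = 4*N**2)
sqrt(2530 + o(w, 19)) = sqrt(2530 + 4*2**2) = sqrt(2530 + 4*4) = sqrt(2530 + 16) = sqrt(2546)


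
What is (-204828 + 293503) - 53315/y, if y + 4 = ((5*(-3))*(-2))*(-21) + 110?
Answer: 46519015/524 ≈ 88777.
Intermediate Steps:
y = -524 (y = -4 + (((5*(-3))*(-2))*(-21) + 110) = -4 + (-15*(-2)*(-21) + 110) = -4 + (30*(-21) + 110) = -4 + (-630 + 110) = -4 - 520 = -524)
(-204828 + 293503) - 53315/y = (-204828 + 293503) - 53315/(-524) = 88675 - 53315*(-1/524) = 88675 + 53315/524 = 46519015/524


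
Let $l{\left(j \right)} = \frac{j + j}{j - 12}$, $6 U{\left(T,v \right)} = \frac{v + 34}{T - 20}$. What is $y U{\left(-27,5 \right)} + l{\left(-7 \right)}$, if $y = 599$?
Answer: $- \frac{146637}{1786} \approx -82.104$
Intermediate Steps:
$U{\left(T,v \right)} = \frac{34 + v}{6 \left(-20 + T\right)}$ ($U{\left(T,v \right)} = \frac{\left(v + 34\right) \frac{1}{T - 20}}{6} = \frac{\left(34 + v\right) \frac{1}{-20 + T}}{6} = \frac{\frac{1}{-20 + T} \left(34 + v\right)}{6} = \frac{34 + v}{6 \left(-20 + T\right)}$)
$l{\left(j \right)} = \frac{2 j}{-12 + j}$
$y U{\left(-27,5 \right)} + l{\left(-7 \right)} = 599 \frac{34 + 5}{6 \left(-20 - 27\right)} + 2 \left(-7\right) \frac{1}{-12 - 7} = 599 \cdot \frac{1}{6} \frac{1}{-47} \cdot 39 + 2 \left(-7\right) \frac{1}{-19} = 599 \cdot \frac{1}{6} \left(- \frac{1}{47}\right) 39 + 2 \left(-7\right) \left(- \frac{1}{19}\right) = 599 \left(- \frac{13}{94}\right) + \frac{14}{19} = - \frac{7787}{94} + \frac{14}{19} = - \frac{146637}{1786}$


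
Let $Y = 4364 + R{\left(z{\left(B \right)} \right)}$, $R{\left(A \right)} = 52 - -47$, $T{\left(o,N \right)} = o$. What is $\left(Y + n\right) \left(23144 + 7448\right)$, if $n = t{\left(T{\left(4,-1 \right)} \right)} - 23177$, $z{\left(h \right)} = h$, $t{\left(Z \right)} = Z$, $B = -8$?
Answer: $-572376320$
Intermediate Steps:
$n = -23173$ ($n = 4 - 23177 = -23173$)
$R{\left(A \right)} = 99$ ($R{\left(A \right)} = 52 + 47 = 99$)
$Y = 4463$ ($Y = 4364 + 99 = 4463$)
$\left(Y + n\right) \left(23144 + 7448\right) = \left(4463 - 23173\right) \left(23144 + 7448\right) = \left(-18710\right) 30592 = -572376320$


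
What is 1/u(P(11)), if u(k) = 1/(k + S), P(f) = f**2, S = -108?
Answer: 13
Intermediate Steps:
u(k) = 1/(-108 + k) (u(k) = 1/(k - 108) = 1/(-108 + k))
1/u(P(11)) = 1/(1/(-108 + 11**2)) = 1/(1/(-108 + 121)) = 1/(1/13) = 13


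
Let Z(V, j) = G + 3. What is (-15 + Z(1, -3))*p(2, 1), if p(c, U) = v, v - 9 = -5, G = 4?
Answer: -32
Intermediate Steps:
v = 4 (v = 9 - 5 = 4)
p(c, U) = 4
Z(V, j) = 7 (Z(V, j) = 4 + 3 = 7)
(-15 + Z(1, -3))*p(2, 1) = (-15 + 7)*4 = -8*4 = -32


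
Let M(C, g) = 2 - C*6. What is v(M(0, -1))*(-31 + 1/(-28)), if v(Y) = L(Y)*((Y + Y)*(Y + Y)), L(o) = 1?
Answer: -3476/7 ≈ -496.57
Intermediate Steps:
M(C, g) = 2 - 6*C
v(Y) = 4*Y² (v(Y) = 1*((Y + Y)*(Y + Y)) = 1*((2*Y)*(2*Y)) = 1*(4*Y²) = 4*Y²)
v(M(0, -1))*(-31 + 1/(-28)) = (4*(2 - 6*0)²)*(-31 + 1/(-28)) = (4*(2 + 0)²)*(-31 - 1/28) = (4*2²)*(-869/28) = (4*4)*(-869/28) = 16*(-869/28) = -3476/7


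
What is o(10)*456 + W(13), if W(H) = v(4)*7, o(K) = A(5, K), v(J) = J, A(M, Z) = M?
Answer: 2308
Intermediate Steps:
o(K) = 5
W(H) = 28 (W(H) = 4*7 = 28)
o(10)*456 + W(13) = 5*456 + 28 = 2280 + 28 = 2308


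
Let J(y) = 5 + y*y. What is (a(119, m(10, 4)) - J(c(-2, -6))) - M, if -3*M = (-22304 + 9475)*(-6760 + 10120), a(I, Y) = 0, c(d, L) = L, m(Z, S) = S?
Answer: -14368521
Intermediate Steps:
J(y) = 5 + y²
M = 14368480 (M = -(-22304 + 9475)*(-6760 + 10120)/3 = -(-12829)*3360/3 = -⅓*(-43105440) = 14368480)
(a(119, m(10, 4)) - J(c(-2, -6))) - M = (0 - (5 + (-6)²)) - 1*14368480 = (0 - (5 + 36)) - 14368480 = (0 - 1*41) - 14368480 = (0 - 41) - 14368480 = -41 - 14368480 = -14368521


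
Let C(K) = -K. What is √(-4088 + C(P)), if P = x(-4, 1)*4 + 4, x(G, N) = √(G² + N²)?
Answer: 2*√(-1023 - √17) ≈ 64.098*I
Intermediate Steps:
P = 4 + 4*√17 (P = √((-4)² + 1²)*4 + 4 = √(16 + 1)*4 + 4 = √17*4 + 4 = 4*√17 + 4 = 4 + 4*√17 ≈ 20.492)
√(-4088 + C(P)) = √(-4088 - (4 + 4*√17)) = √(-4088 + (-4 - 4*√17)) = √(-4092 - 4*√17)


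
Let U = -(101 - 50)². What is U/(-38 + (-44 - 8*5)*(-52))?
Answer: -2601/4330 ≈ -0.60069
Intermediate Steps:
U = -2601 (U = -1*51² = -1*2601 = -2601)
U/(-38 + (-44 - 8*5)*(-52)) = -2601/(-38 + (-44 - 8*5)*(-52)) = -2601/(-38 + (-44 - 1*40)*(-52)) = -2601/(-38 + (-44 - 40)*(-52)) = -2601/(-38 - 84*(-52)) = -2601/(-38 + 4368) = -2601/4330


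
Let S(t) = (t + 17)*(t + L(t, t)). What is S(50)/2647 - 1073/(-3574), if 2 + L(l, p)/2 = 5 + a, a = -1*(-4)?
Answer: 18165543/9460378 ≈ 1.9202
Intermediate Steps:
a = 4
L(l, p) = 14 (L(l, p) = -4 + 2*(5 + 4) = -4 + 2*9 = -4 + 18 = 14)
S(t) = (14 + t)*(17 + t) (S(t) = (t + 17)*(t + 14) = (17 + t)*(14 + t) = (14 + t)*(17 + t))
S(50)/2647 - 1073/(-3574) = (238 + 50² + 31*50)/2647 - 1073/(-3574) = (238 + 2500 + 1550)*(1/2647) - 1073*(-1/3574) = 4288*(1/2647) + 1073/3574 = 4288/2647 + 1073/3574 = 18165543/9460378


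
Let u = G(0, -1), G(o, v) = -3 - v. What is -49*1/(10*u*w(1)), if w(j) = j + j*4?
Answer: 49/100 ≈ 0.49000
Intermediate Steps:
u = -2 (u = -3 - 1*(-1) = -3 + 1 = -2)
w(j) = 5*j (w(j) = j + 4*j = 5*j)
-49*1/(10*u*w(1)) = -49/((-2*10)*(5*1)) = -49/((-20*5)) = -49/(-100) = -49*(-1/100) = 49/100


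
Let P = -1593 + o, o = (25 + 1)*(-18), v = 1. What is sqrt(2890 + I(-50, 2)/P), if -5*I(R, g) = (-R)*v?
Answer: 10*sqrt(13639927)/687 ≈ 53.759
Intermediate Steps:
o = -468 (o = 26*(-18) = -468)
I(R, g) = R/5 (I(R, g) = -(-R)/5 = -(-1)*R/5 = R/5)
P = -2061 (P = -1593 - 468 = -2061)
sqrt(2890 + I(-50, 2)/P) = sqrt(2890 + ((1/5)*(-50))/(-2061)) = sqrt(2890 - 10*(-1/2061)) = sqrt(2890 + 10/2061) = sqrt(5956300/2061) = 10*sqrt(13639927)/687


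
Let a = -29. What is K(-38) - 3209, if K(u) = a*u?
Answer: -2107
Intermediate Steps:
K(u) = -29*u
K(-38) - 3209 = -29*(-38) - 3209 = 1102 - 3209 = -2107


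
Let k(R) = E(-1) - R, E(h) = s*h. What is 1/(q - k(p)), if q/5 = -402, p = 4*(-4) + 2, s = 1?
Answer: -1/2023 ≈ -0.00049432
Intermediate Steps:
E(h) = h (E(h) = 1*h = h)
p = -14 (p = -16 + 2 = -14)
k(R) = -1 - R
q = -2010 (q = 5*(-402) = -2010)
1/(q - k(p)) = 1/(-2010 - (-1 - 1*(-14))) = 1/(-2010 - (-1 + 14)) = 1/(-2010 - 1*13) = 1/(-2010 - 13) = 1/(-2023) = -1/2023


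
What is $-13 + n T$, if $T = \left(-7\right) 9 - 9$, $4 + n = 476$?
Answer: $-33997$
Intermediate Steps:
$n = 472$ ($n = -4 + 476 = 472$)
$T = -72$ ($T = -63 - 9 = -72$)
$-13 + n T = -13 + 472 \left(-72\right) = -13 - 33984 = -33997$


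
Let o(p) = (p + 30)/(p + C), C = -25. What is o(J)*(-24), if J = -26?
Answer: 32/17 ≈ 1.8824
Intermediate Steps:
o(p) = (30 + p)/(-25 + p) (o(p) = (p + 30)/(p - 25) = (30 + p)/(-25 + p))
o(J)*(-24) = ((30 - 26)/(-25 - 26))*(-24) = (4/(-51))*(-24) = -1/51*4*(-24) = -4/51*(-24) = 32/17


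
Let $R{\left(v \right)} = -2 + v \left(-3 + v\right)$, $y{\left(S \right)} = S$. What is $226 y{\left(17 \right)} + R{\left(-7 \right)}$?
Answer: $3910$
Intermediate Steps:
$226 y{\left(17 \right)} + R{\left(-7 \right)} = 226 \cdot 17 - \left(-19 - 49\right) = 3842 + \left(-2 + 49 + 21\right) = 3842 + 68 = 3910$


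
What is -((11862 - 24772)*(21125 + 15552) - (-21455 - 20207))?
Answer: 473458408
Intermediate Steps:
-((11862 - 24772)*(21125 + 15552) - (-21455 - 20207)) = -(-12910*36677 - 1*(-41662)) = -(-473500070 + 41662) = -1*(-473458408) = 473458408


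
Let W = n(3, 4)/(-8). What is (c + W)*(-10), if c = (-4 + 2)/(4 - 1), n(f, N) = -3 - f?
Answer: -5/6 ≈ -0.83333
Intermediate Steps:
W = 3/4 (W = (-3 - 1*3)/(-8) = (-3 - 3)*(-1/8) = -6*(-1/8) = 3/4 ≈ 0.75000)
c = -2/3 ≈ -0.66667
(c + W)*(-10) = (-2/3 + 3/4)*(-10) = (1/12)*(-10) = -5/6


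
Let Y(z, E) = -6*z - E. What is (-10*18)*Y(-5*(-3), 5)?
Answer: 17100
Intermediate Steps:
Y(z, E) = -E - 6*z
(-10*18)*Y(-5*(-3), 5) = (-10*18)*(-1*5 - (-30)*(-3)) = -180*(-5 - 6*15) = -180*(-5 - 90) = -180*(-95) = 17100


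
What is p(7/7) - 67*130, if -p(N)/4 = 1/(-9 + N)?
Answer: -17419/2 ≈ -8709.5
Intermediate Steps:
p(N) = -4/(-9 + N)
p(7/7) - 67*130 = -4/(-9 + 7/7) - 67*130 = -4/(-9 + 7*(⅐)) - 8710 = -4/(-9 + 1) - 8710 = -4/(-8) - 8710 = -4*(-⅛) - 8710 = ½ - 8710 = -17419/2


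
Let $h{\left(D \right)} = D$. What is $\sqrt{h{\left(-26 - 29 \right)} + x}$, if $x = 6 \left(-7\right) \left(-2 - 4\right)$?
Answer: $\sqrt{197} \approx 14.036$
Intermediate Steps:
$x = 252$ ($x = - 42 \left(-2 - 4\right) = \left(-42\right) \left(-6\right) = 252$)
$\sqrt{h{\left(-26 - 29 \right)} + x} = \sqrt{\left(-26 - 29\right) + 252} = \sqrt{-55 + 252} = \sqrt{197}$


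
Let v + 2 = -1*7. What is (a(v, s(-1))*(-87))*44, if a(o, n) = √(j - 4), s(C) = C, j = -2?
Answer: -3828*I*√6 ≈ -9376.6*I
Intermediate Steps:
v = -9 (v = -2 - 1*7 = -2 - 7 = -9)
a(o, n) = I*√6 (a(o, n) = √(-2 - 4) = √(-6) = I*√6)
(a(v, s(-1))*(-87))*44 = ((I*√6)*(-87))*44 = -87*I*√6*44 = -3828*I*√6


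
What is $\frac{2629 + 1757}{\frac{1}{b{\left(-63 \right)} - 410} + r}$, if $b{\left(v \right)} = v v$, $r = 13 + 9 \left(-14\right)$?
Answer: $- \frac{7804887}{201083} \approx -38.814$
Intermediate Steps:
$r = -113$ ($r = 13 - 126 = -113$)
$b{\left(v \right)} = v^{2}$
$\frac{2629 + 1757}{\frac{1}{b{\left(-63 \right)} - 410} + r} = \frac{2629 + 1757}{\frac{1}{\left(-63\right)^{2} - 410} - 113} = \frac{4386}{\frac{1}{3969 - 410} - 113} = \frac{4386}{\frac{1}{3559} - 113} = \frac{4386}{- \frac{402166}{3559}} = 4386 \left(- \frac{3559}{402166}\right) = - \frac{7804887}{201083}$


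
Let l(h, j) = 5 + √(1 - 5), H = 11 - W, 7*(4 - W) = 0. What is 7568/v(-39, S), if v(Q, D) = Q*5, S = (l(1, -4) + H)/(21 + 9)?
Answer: -7568/195 ≈ -38.810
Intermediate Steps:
W = 4 (W = 4 - ⅐*0 = 4 + 0 = 4)
H = 7 (H = 11 - 1*4 = 11 - 4 = 7)
l(h, j) = 5 + 2*I (l(h, j) = 5 + √(-4) = 5 + 2*I)
S = ⅖ + I/15 (S = ((5 + 2*I) + 7)/(21 + 9) = (12 + 2*I)/30 = (12 + 2*I)*(1/30) = ⅖ + I/15 ≈ 0.4 + 0.066667*I)
v(Q, D) = 5*Q
7568/v(-39, S) = 7568/((5*(-39))) = 7568/(-195) = 7568*(-1/195) = -7568/195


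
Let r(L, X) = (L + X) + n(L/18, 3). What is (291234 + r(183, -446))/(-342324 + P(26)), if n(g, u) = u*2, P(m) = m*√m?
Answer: -24902102637/29296425850 - 3782701*√26/58592851700 ≈ -0.85033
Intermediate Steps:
P(m) = m^(3/2)
n(g, u) = 2*u
r(L, X) = 6 + L + X (r(L, X) = (L + X) + 2*3 = (L + X) + 6 = 6 + L + X)
(291234 + r(183, -446))/(-342324 + P(26)) = (291234 + (6 + 183 - 446))/(-342324 + 26^(3/2)) = (291234 - 257)/(-342324 + 26*√26) = 290977/(-342324 + 26*√26)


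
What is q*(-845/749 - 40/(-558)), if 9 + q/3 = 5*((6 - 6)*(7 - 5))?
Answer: 662325/23219 ≈ 28.525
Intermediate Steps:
q = -27 (q = -27 + 3*(5*((6 - 6)*(7 - 5))) = -27 + 3*(5*(0*2)) = -27 + 3*(5*0) = -27 + 3*0 = -27 + 0 = -27)
q*(-845/749 - 40/(-558)) = -27*(-845/749 - 40/(-558)) = -27*(-845*1/749 - 40*(-1/558)) = -27*(-845/749 + 20/279) = -27*(-220775/208971) = 662325/23219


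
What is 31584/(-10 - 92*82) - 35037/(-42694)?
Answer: -180629633/53751746 ≈ -3.3604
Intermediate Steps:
31584/(-10 - 92*82) - 35037/(-42694) = 31584/(-10 - 7544) - 35037*(-1/42694) = 31584/(-7554) + 35037/42694 = 31584*(-1/7554) + 35037/42694 = -5264/1259 + 35037/42694 = -180629633/53751746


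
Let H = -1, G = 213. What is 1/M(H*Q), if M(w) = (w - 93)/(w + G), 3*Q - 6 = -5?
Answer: -319/140 ≈ -2.2786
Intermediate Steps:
Q = ⅓ (Q = 2 + (⅓)*(-5) = 2 - 5/3 = ⅓ ≈ 0.33333)
M(w) = (-93 + w)/(213 + w) (M(w) = (w - 93)/(w + 213) = (-93 + w)/(213 + w))
1/M(H*Q) = 1/((-93 - 1*⅓)/(213 - 1*⅓)) = 1/((-93 - ⅓)/(213 - ⅓)) = 1/(-280/3/(638/3)) = 1/((3/638)*(-280/3)) = 1/(-140/319) = -319/140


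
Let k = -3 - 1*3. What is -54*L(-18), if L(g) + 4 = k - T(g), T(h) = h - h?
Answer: 540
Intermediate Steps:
T(h) = 0
k = -6 (k = -3 - 3 = -6)
L(g) = -10 (L(g) = -4 + (-6 - 1*0) = -4 + (-6 + 0) = -4 - 6 = -10)
-54*L(-18) = -54*(-10) = 540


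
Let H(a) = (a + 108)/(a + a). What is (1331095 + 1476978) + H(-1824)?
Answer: 853654335/304 ≈ 2.8081e+6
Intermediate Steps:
H(a) = (108 + a)/(2*a) (H(a) = (108 + a)/((2*a)) = (108 + a)*(1/(2*a)) = (108 + a)/(2*a))
(1331095 + 1476978) + H(-1824) = (1331095 + 1476978) + (½)*(108 - 1824)/(-1824) = 2808073 + (½)*(-1/1824)*(-1716) = 2808073 + 143/304 = 853654335/304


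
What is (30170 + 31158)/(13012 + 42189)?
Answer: 61328/55201 ≈ 1.1110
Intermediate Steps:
(30170 + 31158)/(13012 + 42189) = 61328/55201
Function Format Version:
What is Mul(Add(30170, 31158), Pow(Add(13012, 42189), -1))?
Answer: Rational(61328, 55201) ≈ 1.1110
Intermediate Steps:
Mul(Add(30170, 31158), Pow(Add(13012, 42189), -1)) = Mul(61328, Pow(55201, -1)) = Mul(61328, Rational(1, 55201)) = Rational(61328, 55201)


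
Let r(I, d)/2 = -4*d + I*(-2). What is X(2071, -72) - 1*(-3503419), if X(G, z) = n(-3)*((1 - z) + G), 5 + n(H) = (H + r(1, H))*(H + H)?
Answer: 3274011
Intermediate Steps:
r(I, d) = -8*d - 4*I (r(I, d) = 2*(-4*d + I*(-2)) = 2*(-4*d - 2*I) = -8*d - 4*I)
n(H) = -5 + 2*H*(-4 - 7*H) (n(H) = -5 + (H + (-8*H - 4*1))*(H + H) = -5 + (H + (-8*H - 4))*(2*H) = -5 + (H + (-4 - 8*H))*(2*H) = -5 + (-4 - 7*H)*(2*H) = -5 + 2*H*(-4 - 7*H))
X(G, z) = -107 - 107*G + 107*z (X(G, z) = (-5 - 14*(-3)² - 8*(-3))*((1 - z) + G) = (-5 - 14*9 + 24)*(1 + G - z) = (-5 - 126 + 24)*(1 + G - z) = -107*(1 + G - z) = -107 - 107*G + 107*z)
X(2071, -72) - 1*(-3503419) = (-107 - 107*2071 + 107*(-72)) - 1*(-3503419) = (-107 - 221597 - 7704) + 3503419 = -229408 + 3503419 = 3274011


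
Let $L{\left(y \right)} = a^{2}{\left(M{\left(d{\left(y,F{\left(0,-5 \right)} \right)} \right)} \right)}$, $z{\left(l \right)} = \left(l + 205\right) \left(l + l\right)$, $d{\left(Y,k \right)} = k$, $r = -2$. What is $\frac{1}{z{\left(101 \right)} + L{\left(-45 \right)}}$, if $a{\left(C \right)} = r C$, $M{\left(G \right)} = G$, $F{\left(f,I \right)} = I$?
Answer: $\frac{1}{61912} \approx 1.6152 \cdot 10^{-5}$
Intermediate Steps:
$z{\left(l \right)} = 2 l \left(205 + l\right)$ ($z{\left(l \right)} = \left(205 + l\right) 2 l = 2 l \left(205 + l\right)$)
$a{\left(C \right)} = - 2 C$
$L{\left(y \right)} = 100$ ($L{\left(y \right)} = \left(\left(-2\right) \left(-5\right)\right)^{2} = 10^{2} = 100$)
$\frac{1}{z{\left(101 \right)} + L{\left(-45 \right)}} = \frac{1}{2 \cdot 101 \left(205 + 101\right) + 100} = \frac{1}{2 \cdot 101 \cdot 306 + 100} = \frac{1}{61812 + 100} = \frac{1}{61912}$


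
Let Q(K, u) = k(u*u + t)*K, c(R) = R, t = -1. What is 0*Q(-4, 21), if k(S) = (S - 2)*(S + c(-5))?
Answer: 0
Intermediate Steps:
k(S) = (-5 + S)*(-2 + S) (k(S) = (S - 2)*(S - 5) = (-2 + S)*(-5 + S) = (-5 + S)*(-2 + S))
Q(K, u) = K*(17 + (-1 + u²)² - 7*u²) (Q(K, u) = (10 + (u*u - 1)² - 7*(u*u - 1))*K = (10 + (u² - 1)² - 7*(u² - 1))*K = (10 + (-1 + u²)² - 7*(-1 + u²))*K = (10 + (-1 + u²)² + (7 - 7*u²))*K = (17 + (-1 + u²)² - 7*u²)*K = K*(17 + (-1 + u²)² - 7*u²))
0*Q(-4, 21) = 0*(-4*(18 + 21⁴ - 9*21²)) = 0*(-4*(18 + 194481 - 9*441)) = 0*(-4*(18 + 194481 - 3969)) = 0*(-4*190530) = 0*(-762120) = 0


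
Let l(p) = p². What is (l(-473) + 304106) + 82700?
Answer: 610535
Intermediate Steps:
(l(-473) + 304106) + 82700 = ((-473)² + 304106) + 82700 = (223729 + 304106) + 82700 = 527835 + 82700 = 610535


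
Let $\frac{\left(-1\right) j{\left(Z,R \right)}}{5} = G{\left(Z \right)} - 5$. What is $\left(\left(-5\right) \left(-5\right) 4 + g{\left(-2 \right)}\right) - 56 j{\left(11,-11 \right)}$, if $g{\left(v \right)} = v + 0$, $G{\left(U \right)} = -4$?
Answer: $-2422$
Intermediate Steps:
$g{\left(v \right)} = v$
$j{\left(Z,R \right)} = 45$ ($j{\left(Z,R \right)} = - 5 \left(-4 - 5\right) = \left(-5\right) \left(-9\right) = 45$)
$\left(\left(-5\right) \left(-5\right) 4 + g{\left(-2 \right)}\right) - 56 j{\left(11,-11 \right)} = \left(\left(-5\right) \left(-5\right) 4 - 2\right) - 2520 = \left(25 \cdot 4 - 2\right) - 2520 = \left(100 - 2\right) - 2520 = 98 - 2520 = -2422$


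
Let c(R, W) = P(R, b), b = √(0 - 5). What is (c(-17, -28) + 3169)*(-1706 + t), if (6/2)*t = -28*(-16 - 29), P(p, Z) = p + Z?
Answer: -4053472 - 1286*I*√5 ≈ -4.0535e+6 - 2875.6*I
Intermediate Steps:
b = I*√5 (b = √(-5) = I*√5 ≈ 2.2361*I)
P(p, Z) = Z + p
c(R, W) = R + I*√5 (c(R, W) = I*√5 + R = R + I*√5)
t = 420 (t = (-28*(-16 - 29))/3 = (-28*(-45))/3 = (⅓)*1260 = 420)
(c(-17, -28) + 3169)*(-1706 + t) = ((-17 + I*√5) + 3169)*(-1706 + 420) = (3152 + I*√5)*(-1286) = -4053472 - 1286*I*√5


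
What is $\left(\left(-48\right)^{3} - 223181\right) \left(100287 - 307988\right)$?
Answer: $69324985873$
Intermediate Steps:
$\left(\left(-48\right)^{3} - 223181\right) \left(100287 - 307988\right) = \left(-110592 - 223181\right) \left(-207701\right) = \left(-333773\right) \left(-207701\right) = 69324985873$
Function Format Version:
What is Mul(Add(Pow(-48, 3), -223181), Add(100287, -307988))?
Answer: 69324985873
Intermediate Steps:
Mul(Add(Pow(-48, 3), -223181), Add(100287, -307988)) = Mul(Add(-110592, -223181), -207701) = Mul(-333773, -207701) = 69324985873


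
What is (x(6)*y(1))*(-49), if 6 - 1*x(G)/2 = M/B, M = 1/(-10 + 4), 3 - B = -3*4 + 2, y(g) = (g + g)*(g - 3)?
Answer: 91924/39 ≈ 2357.0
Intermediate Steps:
y(g) = 2*g*(-3 + g) (y(g) = (2*g)*(-3 + g) = 2*g*(-3 + g))
B = 13 (B = 3 - (-3*4 + 2) = 3 - (-12 + 2) = 3 - 1*(-10) = 3 + 10 = 13)
M = -⅙ (M = 1/(-6) = -⅙ ≈ -0.16667)
x(G) = 469/39 (x(G) = 12 - (-1)/(3*13) = 12 - 2*(-1/78) = 12 + 1/39 = 469/39)
(x(6)*y(1))*(-49) = (469*(2*1*(-3 + 1))/39)*(-49) = (469*(2*1*(-2))/39)*(-49) = ((469/39)*(-4))*(-49) = -1876/39*(-49) = 91924/39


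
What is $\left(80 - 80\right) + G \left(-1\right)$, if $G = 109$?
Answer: $-109$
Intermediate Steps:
$\left(80 - 80\right) + G \left(-1\right) = \left(80 - 80\right) + 109 \left(-1\right) = \left(80 - 80\right) - 109 = 0 - 109 = -109$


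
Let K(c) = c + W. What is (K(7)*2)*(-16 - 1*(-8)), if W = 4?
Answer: -176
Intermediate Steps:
K(c) = 4 + c (K(c) = c + 4 = 4 + c)
(K(7)*2)*(-16 - 1*(-8)) = ((4 + 7)*2)*(-16 - 1*(-8)) = (11*2)*(-16 + 8) = 22*(-8) = -176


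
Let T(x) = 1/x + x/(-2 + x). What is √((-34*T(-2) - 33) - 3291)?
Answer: 2*I*√831 ≈ 57.654*I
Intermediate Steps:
T(x) = 1/x + x/(-2 + x)
√((-34*T(-2) - 33) - 3291) = √((-34*(-2 - 2 + (-2)²)/((-2)*(-2 - 2)) - 33) - 3291) = √((-(-17)*(-2 - 2 + 4)/(-4) - 33) - 3291) = √((-(-17)*(-1)*0/4 - 33) - 3291) = √((-34*0 - 33) - 3291) = √((0 - 33) - 3291) = √(-33 - 3291) = √(-3324) = 2*I*√831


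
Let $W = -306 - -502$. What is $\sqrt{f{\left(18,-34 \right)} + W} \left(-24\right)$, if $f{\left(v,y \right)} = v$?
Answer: $- 24 \sqrt{214} \approx -351.09$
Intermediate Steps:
$W = 196$ ($W = -306 + 502 = 196$)
$\sqrt{f{\left(18,-34 \right)} + W} \left(-24\right) = \sqrt{18 + 196} \left(-24\right) = \sqrt{214} \left(-24\right) = - 24 \sqrt{214}$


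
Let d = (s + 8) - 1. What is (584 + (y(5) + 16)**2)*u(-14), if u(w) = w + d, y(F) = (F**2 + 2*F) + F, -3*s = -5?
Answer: -19840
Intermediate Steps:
s = 5/3 (s = -1/3*(-5) = 5/3 ≈ 1.6667)
y(F) = F**2 + 3*F
d = 26/3 (d = (5/3 + 8) - 1 = 29/3 - 1 = 26/3 ≈ 8.6667)
u(w) = 26/3 + w (u(w) = w + 26/3 = 26/3 + w)
(584 + (y(5) + 16)**2)*u(-14) = (584 + (5*(3 + 5) + 16)**2)*(26/3 - 14) = (584 + (5*8 + 16)**2)*(-16/3) = (584 + (40 + 16)**2)*(-16/3) = (584 + 56**2)*(-16/3) = (584 + 3136)*(-16/3) = 3720*(-16/3) = -19840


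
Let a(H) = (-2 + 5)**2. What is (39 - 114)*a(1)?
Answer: -675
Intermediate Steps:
a(H) = 9 (a(H) = 3**2 = 9)
(39 - 114)*a(1) = (39 - 114)*9 = -75*9 = -675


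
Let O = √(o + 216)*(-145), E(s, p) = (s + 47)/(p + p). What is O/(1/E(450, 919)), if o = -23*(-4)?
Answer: -72065*√77/919 ≈ -688.10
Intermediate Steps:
o = 92
E(s, p) = (47 + s)/(2*p) (E(s, p) = (47 + s)/((2*p)) = (47 + s)*(1/(2*p)) = (47 + s)/(2*p))
O = -290*√77 (O = √(92 + 216)*(-145) = √308*(-145) = (2*√77)*(-145) = -290*√77 ≈ -2544.7)
O/(1/E(450, 919)) = (-290*√77)/(1/((½)*(47 + 450)/919)) = (-290*√77)/(1/((½)*(1/919)*497)) = (-290*√77)/(1/(497/1838)) = (-290*√77)/(1838/497) = -290*√77*(497/1838) = -72065*√77/919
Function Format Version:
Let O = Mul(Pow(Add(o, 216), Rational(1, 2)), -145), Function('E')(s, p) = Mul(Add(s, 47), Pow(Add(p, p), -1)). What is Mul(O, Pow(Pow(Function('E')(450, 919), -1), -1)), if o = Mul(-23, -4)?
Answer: Mul(Rational(-72065, 919), Pow(77, Rational(1, 2))) ≈ -688.10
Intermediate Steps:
o = 92
Function('E')(s, p) = Mul(Rational(1, 2), Pow(p, -1), Add(47, s)) (Function('E')(s, p) = Mul(Add(47, s), Pow(Mul(2, p), -1)) = Mul(Add(47, s), Mul(Rational(1, 2), Pow(p, -1))) = Mul(Rational(1, 2), Pow(p, -1), Add(47, s)))
O = Mul(-290, Pow(77, Rational(1, 2))) (O = Mul(Pow(Add(92, 216), Rational(1, 2)), -145) = Mul(Pow(308, Rational(1, 2)), -145) = Mul(Mul(2, Pow(77, Rational(1, 2))), -145) = Mul(-290, Pow(77, Rational(1, 2))) ≈ -2544.7)
Mul(O, Pow(Pow(Function('E')(450, 919), -1), -1)) = Mul(Mul(-290, Pow(77, Rational(1, 2))), Pow(Pow(Mul(Rational(1, 2), Pow(919, -1), Add(47, 450)), -1), -1)) = Mul(Mul(-290, Pow(77, Rational(1, 2))), Pow(Pow(Mul(Rational(1, 2), Rational(1, 919), 497), -1), -1)) = Mul(Mul(-290, Pow(77, Rational(1, 2))), Pow(Pow(Rational(497, 1838), -1), -1)) = Mul(Mul(-290, Pow(77, Rational(1, 2))), Pow(Rational(1838, 497), -1)) = Mul(Mul(-290, Pow(77, Rational(1, 2))), Rational(497, 1838)) = Mul(Rational(-72065, 919), Pow(77, Rational(1, 2)))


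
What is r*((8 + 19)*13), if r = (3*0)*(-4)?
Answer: 0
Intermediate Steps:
r = 0 (r = 0*(-4) = 0)
r*((8 + 19)*13) = 0*((8 + 19)*13) = 0*(27*13) = 0*351 = 0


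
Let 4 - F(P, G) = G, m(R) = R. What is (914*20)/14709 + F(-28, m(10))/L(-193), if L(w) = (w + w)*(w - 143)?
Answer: 395125771/317949744 ≈ 1.2427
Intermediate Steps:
L(w) = 2*w*(-143 + w) (L(w) = (2*w)*(-143 + w) = 2*w*(-143 + w))
F(P, G) = 4 - G
(914*20)/14709 + F(-28, m(10))/L(-193) = (914*20)/14709 + (4 - 1*10)/((2*(-193)*(-143 - 193))) = 18280*(1/14709) + (4 - 10)/((2*(-193)*(-336))) = 18280/14709 - 6/129696 = 18280/14709 - 6*1/129696 = 18280/14709 - 1/21616 = 395125771/317949744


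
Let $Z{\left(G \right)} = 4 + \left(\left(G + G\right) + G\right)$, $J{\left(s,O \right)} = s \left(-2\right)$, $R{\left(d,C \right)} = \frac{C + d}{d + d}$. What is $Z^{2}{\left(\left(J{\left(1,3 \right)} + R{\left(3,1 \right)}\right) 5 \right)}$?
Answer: $256$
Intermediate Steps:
$R{\left(d,C \right)} = \frac{C + d}{2 d}$
$J{\left(s,O \right)} = - 2 s$
$Z{\left(G \right)} = 4 + 3 G$ ($Z{\left(G \right)} = 4 + \left(2 G + G\right) = 4 + 3 G$)
$Z^{2}{\left(\left(J{\left(1,3 \right)} + R{\left(3,1 \right)}\right) 5 \right)} = \left(4 + 3 \left(\left(-2\right) 1 + \frac{1 + 3}{2 \cdot 3}\right) 5\right)^{2} = \left(4 + 3 \left(-2 + \frac{1}{2} \cdot \frac{1}{3} \cdot 4\right) 5\right)^{2} = \left(4 + 3 \left(-2 + \frac{2}{3}\right) 5\right)^{2} = \left(4 + 3 \left(\left(- \frac{4}{3}\right) 5\right)\right)^{2} = \left(4 + 3 \left(- \frac{20}{3}\right)\right)^{2} = \left(4 - 20\right)^{2} = \left(-16\right)^{2} = 256$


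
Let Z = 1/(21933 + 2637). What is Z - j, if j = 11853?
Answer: -291228209/24570 ≈ -11853.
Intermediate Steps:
Z = 1/24570 ≈ 4.0700e-5
Z - j = 1/24570 - 1*11853 = 1/24570 - 11853 = -291228209/24570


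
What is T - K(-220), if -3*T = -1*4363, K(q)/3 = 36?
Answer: 4039/3 ≈ 1346.3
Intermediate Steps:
K(q) = 108 (K(q) = 3*36 = 108)
T = 4363/3 (T = -(-1)*4363/3 = -1/3*(-4363) = 4363/3 ≈ 1454.3)
T - K(-220) = 4363/3 - 1*108 = 4363/3 - 108 = 4039/3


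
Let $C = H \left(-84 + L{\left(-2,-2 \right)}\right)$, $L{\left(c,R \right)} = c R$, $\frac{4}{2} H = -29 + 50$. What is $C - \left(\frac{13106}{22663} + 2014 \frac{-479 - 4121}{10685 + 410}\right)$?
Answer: $- \frac{280188254}{50289197} \approx -5.5715$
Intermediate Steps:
$H = \frac{21}{2}$ ($H = \frac{-29 + 50}{2} = \frac{1}{2} \cdot 21 = \frac{21}{2} \approx 10.5$)
$L{\left(c,R \right)} = R c$
$C = -840$ ($C = \frac{21 \left(-84 - -4\right)}{2} = \frac{21 \left(-84 + 4\right)}{2} = \frac{21}{2} \left(-80\right) = -840$)
$C - \left(\frac{13106}{22663} + 2014 \frac{-479 - 4121}{10685 + 410}\right) = -840 - \left(\frac{13106}{22663} + 2014 \frac{-479 - 4121}{10685 + 410}\right) = -840 - \left(\frac{13106}{22663} + \frac{2014}{11095 \frac{1}{-4600}}\right) = -840 - \left(\frac{13106}{22663} + \frac{2014}{11095 \left(- \frac{1}{4600}\right)}\right) = -840 - \left(\frac{13106}{22663} + \frac{2014}{- \frac{2219}{920}}\right) = -840 - - \frac{41962737226}{50289197} = -840 + \left(\frac{1852880}{2219} - \frac{13106}{22663}\right) = -840 + \frac{41962737226}{50289197} = - \frac{280188254}{50289197}$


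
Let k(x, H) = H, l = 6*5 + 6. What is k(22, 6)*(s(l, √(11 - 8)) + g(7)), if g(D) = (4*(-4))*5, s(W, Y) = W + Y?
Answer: -264 + 6*√3 ≈ -253.61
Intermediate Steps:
l = 36 (l = 30 + 6 = 36)
g(D) = -80 (g(D) = -16*5 = -80)
k(22, 6)*(s(l, √(11 - 8)) + g(7)) = 6*((36 + √(11 - 8)) - 80) = 6*((36 + √3) - 80) = 6*(-44 + √3) = -264 + 6*√3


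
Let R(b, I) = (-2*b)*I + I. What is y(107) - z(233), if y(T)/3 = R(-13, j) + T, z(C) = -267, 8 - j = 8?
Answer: 588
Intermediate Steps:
j = 0 (j = 8 - 1*8 = 8 - 8 = 0)
R(b, I) = I - 2*I*b (R(b, I) = -2*I*b + I = I - 2*I*b)
y(T) = 3*T (y(T) = 3*(0*(1 - 2*(-13)) + T) = 3*(0*(1 + 26) + T) = 3*(0*27 + T) = 3*(0 + T) = 3*T)
y(107) - z(233) = 3*107 - 1*(-267) = 321 + 267 = 588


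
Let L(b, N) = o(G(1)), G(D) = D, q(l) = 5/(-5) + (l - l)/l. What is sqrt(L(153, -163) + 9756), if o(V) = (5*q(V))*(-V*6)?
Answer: sqrt(9786) ≈ 98.924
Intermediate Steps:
q(l) = -1 (q(l) = 5*(-1/5) + 0/l = -1 + 0 = -1)
o(V) = 30*V (o(V) = (5*(-1))*(-V*6) = -(-30)*V = 30*V)
L(b, N) = 30 (L(b, N) = 30*1 = 30)
sqrt(L(153, -163) + 9756) = sqrt(30 + 9756) = sqrt(9786)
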